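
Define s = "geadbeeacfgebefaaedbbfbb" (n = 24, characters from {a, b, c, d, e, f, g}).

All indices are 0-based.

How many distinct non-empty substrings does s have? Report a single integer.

rank→(start, suffix):
  0 → (15, 'aaedbbfbb')
  1 → (7, 'acfgebefaaedbbfbb')
  2 → (2, 'adbeeacfgebefaaedbbfbb')
  3 → (16, 'aedbbfbb')
  4 → (23, 'b')
  5 → (22, 'bb')
  6 → (19, 'bbfbb')
  7 → (4, 'beeacfgebefaaedbbfbb')
  8 → (12, 'befaaedbbfbb')
  9 → (20, 'bfbb')
  10 → (8, 'cfgebefaaedbbfbb')
  11 → (18, 'dbbfbb')
  12 → (3, 'dbeeacfgebefaaedbbfbb')
  13 → (6, 'eacfgebefaaedbbfbb')
  14 → (1, 'eadbeeacfgebefaaedbbfbb')
  15 → (11, 'ebefaaedbbfbb')
  16 → (17, 'edbbfbb')
  17 → (5, 'eeacfgebefaaedbbfbb')
  18 → (13, 'efaaedbbfbb')
  19 → (14, 'faaedbbfbb')
  20 → (21, 'fbb')
  21 → (9, 'fgebefaaedbbfbb')
  22 → (0, 'geadbeeacfgebefaaedbbfbb')
  23 → (10, 'gebefaaedbbfbb')

SA = [15, 7, 2, 16, 23, 22, 19, 4, 12, 20, 8, 18, 3, 6, 1, 11, 17, 5, 13, 14, 21, 9, 0, 10]
[i] adj suffixes → lcp
  [1] 15/7 → 1 ('a')
  [2] 7/2 → 1 ('a')
  [3] 2/16 → 1 ('a')
  [4] 16/23 → 0 ('')
  [5] 23/22 → 1 ('b')
  [6] 22/19 → 2 ('bb')
  [7] 19/4 → 1 ('b')
  [8] 4/12 → 2 ('be')
  [9] 12/20 → 1 ('b')
  [10] 20/8 → 0 ('')
  [11] 8/18 → 0 ('')
  [12] 18/3 → 2 ('db')
  [13] 3/6 → 0 ('')
  [14] 6/1 → 2 ('ea')
  [15] 1/11 → 1 ('e')
  [16] 11/17 → 1 ('e')
  [17] 17/5 → 1 ('e')
  [18] 5/13 → 1 ('e')
  [19] 13/14 → 0 ('')
  [20] 14/21 → 1 ('f')
  [21] 21/9 → 1 ('f')
  [22] 9/0 → 0 ('')
  [23] 0/10 → 2 ('ge')

n(n+1)/2 = 24·25/2 = 300
Σ LCP = 0 + 1 + 1 + 1 + 0 + 1 + 2 + 1 + 2 + 1 + 0 + 0 + 2 + 0 + 2 + 1 + 1 + 1 + 1 + 0 + 1 + 1 + 0 + 2 = 22
distinct = 300 − 22 = 278

278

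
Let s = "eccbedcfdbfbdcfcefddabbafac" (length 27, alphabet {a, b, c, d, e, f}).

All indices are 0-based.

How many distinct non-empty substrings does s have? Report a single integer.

353

rank→(start, suffix):
  0 → (20, 'abbafac')
  1 → (25, 'ac')
  2 → (23, 'afac')
  3 → (22, 'bafac')
  4 → (21, 'bbafac')
  5 → (11, 'bdcfcefddabbafac')
  6 → (3, 'bedcfdbfbdcfcefddabbafac')
  7 → (9, 'bfbdcfcefddabbafac')
  8 → (26, 'c')
  9 → (2, 'cbedcfdbfbdcfcefddabbafac')
  10 → (1, 'ccbedcfdbfbdcfcefddabbafac')
  11 → (15, 'cefddabbafac')
  12 → (13, 'cfcefddabbafac')
  13 → (6, 'cfdbfbdcfcefddabbafac')
  14 → (19, 'dabbafac')
  15 → (8, 'dbfbdcfcefddabbafac')
  16 → (12, 'dcfcefddabbafac')
  17 → (5, 'dcfdbfbdcfcefddabbafac')
  18 → (18, 'ddabbafac')
  19 → (0, 'eccbedcfdbfbdcfcefddabbafac')
  20 → (4, 'edcfdbfbdcfcefddabbafac')
  21 → (16, 'efddabbafac')
  22 → (24, 'fac')
  23 → (10, 'fbdcfcefddabbafac')
  24 → (14, 'fcefddabbafac')
  25 → (7, 'fdbfbdcfcefddabbafac')
  26 → (17, 'fddabbafac')

SA = [20, 25, 23, 22, 21, 11, 3, 9, 26, 2, 1, 15, 13, 6, 19, 8, 12, 5, 18, 0, 4, 16, 24, 10, 14, 7, 17]
[i] adj suffixes → lcp
  [1] 20/25 → 1 ('a')
  [2] 25/23 → 1 ('a')
  [3] 23/22 → 0 ('')
  [4] 22/21 → 1 ('b')
  [5] 21/11 → 1 ('b')
  [6] 11/3 → 1 ('b')
  [7] 3/9 → 1 ('b')
  [8] 9/26 → 0 ('')
  [9] 26/2 → 1 ('c')
  [10] 2/1 → 1 ('c')
  [11] 1/15 → 1 ('c')
  [12] 15/13 → 1 ('c')
  [13] 13/6 → 2 ('cf')
  [14] 6/19 → 0 ('')
  [15] 19/8 → 1 ('d')
  [16] 8/12 → 1 ('d')
  [17] 12/5 → 3 ('dcf')
  [18] 5/18 → 1 ('d')
  [19] 18/0 → 0 ('')
  [20] 0/4 → 1 ('e')
  [21] 4/16 → 1 ('e')
  [22] 16/24 → 0 ('')
  [23] 24/10 → 1 ('f')
  [24] 10/14 → 1 ('f')
  [25] 14/7 → 1 ('f')
  [26] 7/17 → 2 ('fd')

n(n+1)/2 = 27·28/2 = 378
Σ LCP = 0 + 1 + 1 + 0 + 1 + 1 + 1 + 1 + 0 + 1 + 1 + 1 + 1 + 2 + 0 + 1 + 1 + 3 + 1 + 0 + 1 + 1 + 0 + 1 + 1 + 1 + 2 = 25
distinct = 378 − 25 = 353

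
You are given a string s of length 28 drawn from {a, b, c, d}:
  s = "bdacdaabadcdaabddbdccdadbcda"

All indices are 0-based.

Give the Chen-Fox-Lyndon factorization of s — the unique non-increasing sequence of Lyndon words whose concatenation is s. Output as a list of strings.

["bd", "acd", "aabadcdaabddbdccdadbcd", "a"]

emit factor 1: 'bd' (i=0, period=2)
emit factor 2: 'acd' (i=2, period=3)
emit factor 3: 'aabadcdaabddbdccdadbcd' (i=5, period=22)
emit factor 4: 'a' (i=27, period=1)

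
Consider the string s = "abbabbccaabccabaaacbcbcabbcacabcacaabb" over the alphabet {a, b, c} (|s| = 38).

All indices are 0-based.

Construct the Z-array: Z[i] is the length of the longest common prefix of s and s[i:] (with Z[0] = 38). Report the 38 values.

Z[0]=38
i=1: outside box; Z[1]=0
i=2: outside box; Z[2]=0
i=3: outside box; Z[3]=3 extend→box=[3,6)
i=4: min(r-i=2, Z[1]=0)=0; Z[4]=0
i=5: min(r-i=1, Z[2]=0)=0; Z[5]=0
i=6: outside box; Z[6]=0
i=7: outside box; Z[7]=0
i=8: outside box; Z[8]=1 extend→box=[8,9)
i=9: outside box; Z[9]=2 extend→box=[9,11)
i=10: min(r-i=1, Z[1]=0)=0; Z[10]=0
i=11: outside box; Z[11]=0
i=12: outside box; Z[12]=0
i=13: outside box; Z[13]=2 extend→box=[13,15)
i=14: min(r-i=1, Z[1]=0)=0; Z[14]=0
i=15: outside box; Z[15]=1 extend→box=[15,16)
i=16: outside box; Z[16]=1 extend→box=[16,17)
i=17: outside box; Z[17]=1 extend→box=[17,18)
i=18: outside box; Z[18]=0
i=19: outside box; Z[19]=0
i=20: outside box; Z[20]=0
i=21: outside box; Z[21]=0
i=22: outside box; Z[22]=0
i=23: outside box; Z[23]=3 extend→box=[23,26)
i=24: min(r-i=2, Z[1]=0)=0; Z[24]=0
i=25: min(r-i=1, Z[2]=0)=0; Z[25]=0
i=26: outside box; Z[26]=0
i=27: outside box; Z[27]=1 extend→box=[27,28)
i=28: outside box; Z[28]=0
i=29: outside box; Z[29]=2 extend→box=[29,31)
i=30: min(r-i=1, Z[1]=0)=0; Z[30]=0
i=31: outside box; Z[31]=0
i=32: outside box; Z[32]=1 extend→box=[32,33)
i=33: outside box; Z[33]=0
i=34: outside box; Z[34]=1 extend→box=[34,35)
i=35: outside box; Z[35]=3 extend→box=[35,38)
i=36: min(r-i=2, Z[1]=0)=0; Z[36]=0
i=37: min(r-i=1, Z[2]=0)=0; Z[37]=0

[38, 0, 0, 3, 0, 0, 0, 0, 1, 2, 0, 0, 0, 2, 0, 1, 1, 1, 0, 0, 0, 0, 0, 3, 0, 0, 0, 1, 0, 2, 0, 0, 1, 0, 1, 3, 0, 0]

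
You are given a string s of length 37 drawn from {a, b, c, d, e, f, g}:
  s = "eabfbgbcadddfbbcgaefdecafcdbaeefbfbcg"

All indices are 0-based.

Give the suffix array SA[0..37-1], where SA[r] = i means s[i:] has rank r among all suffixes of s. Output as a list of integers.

sorted suffixes:
  #0 SA[0]=1  'abfbgbcadddfbbcgaefdecafcdbaeefbfbcg'
  #1 SA[1]=8  'adddfbbcgaefdecafcdbaeefbfbcg'
  #2 SA[2]=28  'aeefbfbcg'
  #3 SA[3]=17  'aefdecafcdbaeefbfbcg'
  #4 SA[4]=23  'afcdbaeefbfbcg'
  #5 SA[5]=27  'baeefbfbcg'
  #6 SA[6]=13  'bbcgaefdecafcdbaeefbfbcg'
  #7 SA[7]=6  'bcadddfbbcgaefdecafcdbaeefbfbcg'
  #8 SA[8]=34  'bcg'
  #9 SA[9]=14  'bcgaefdecafcdbaeefbfbcg'
  #10 SA[10]=32  'bfbcg'
  #11 SA[11]=2  'bfbgbcadddfbbcgaefdecafcdbaeefbfbcg'
  #12 SA[12]=4  'bgbcadddfbbcgaefdecafcdbaeefbfbcg'
  #13 SA[13]=7  'cadddfbbcgaefdecafcdbaeefbfbcg'
  #14 SA[14]=22  'cafcdbaeefbfbcg'
  #15 SA[15]=25  'cdbaeefbfbcg'
  #16 SA[16]=35  'cg'
  #17 SA[17]=15  'cgaefdecafcdbaeefbfbcg'
  #18 SA[18]=26  'dbaeefbfbcg'
  #19 SA[19]=9  'dddfbbcgaefdecafcdbaeefbfbcg'
  #20 SA[20]=10  'ddfbbcgaefdecafcdbaeefbfbcg'
  #21 SA[21]=20  'decafcdbaeefbfbcg'
  #22 SA[22]=11  'dfbbcgaefdecafcdbaeefbfbcg'
  #23 SA[23]=0  'eabfbgbcadddfbbcgaefdecafcdbaeefbfbcg'
  #24 SA[24]=21  'ecafcdbaeefbfbcg'
  #25 SA[25]=29  'eefbfbcg'
  #26 SA[26]=30  'efbfbcg'
  #27 SA[27]=18  'efdecafcdbaeefbfbcg'
  #28 SA[28]=12  'fbbcgaefdecafcdbaeefbfbcg'
  #29 SA[29]=33  'fbcg'
  #30 SA[30]=31  'fbfbcg'
  #31 SA[31]=3  'fbgbcadddfbbcgaefdecafcdbaeefbfbcg'
  #32 SA[32]=24  'fcdbaeefbfbcg'
  #33 SA[33]=19  'fdecafcdbaeefbfbcg'
  #34 SA[34]=36  'g'
  #35 SA[35]=16  'gaefdecafcdbaeefbfbcg'
  #36 SA[36]=5  'gbcadddfbbcgaefdecafcdbaeefbfbcg'

[1, 8, 28, 17, 23, 27, 13, 6, 34, 14, 32, 2, 4, 7, 22, 25, 35, 15, 26, 9, 10, 20, 11, 0, 21, 29, 30, 18, 12, 33, 31, 3, 24, 19, 36, 16, 5]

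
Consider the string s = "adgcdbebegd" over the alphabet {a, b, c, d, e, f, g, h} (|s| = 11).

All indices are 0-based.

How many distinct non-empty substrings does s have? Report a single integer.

sorted suffixes:
  #0 SA[0]=0  'adgcdbebegd'
  #1 SA[1]=5  'bebegd'
  #2 SA[2]=7  'begd'
  #3 SA[3]=3  'cdbebegd'
  #4 SA[4]=10  'd'
  #5 SA[5]=4  'dbebegd'
  #6 SA[6]=1  'dgcdbebegd'
  #7 SA[7]=6  'ebegd'
  #8 SA[8]=8  'egd'
  #9 SA[9]=2  'gcdbebegd'
  #10 SA[10]=9  'gd'

SA = [0, 5, 7, 3, 10, 4, 1, 6, 8, 2, 9]
rank  pair      lcp
   1  s[0:],s[5:]  0  ''
   2  s[5:],s[7:]  2  'be'
   3  s[7:],s[3:]  0  ''
   4  s[3:],s[10:]  0  ''
   5  s[10:],s[4:]  1  'd'
   6  s[4:],s[1:]  1  'd'
   7  s[1:],s[6:]  0  ''
   8  s[6:],s[8:]  1  'e'
   9  s[8:],s[2:]  0  ''
  10  s[2:],s[9:]  1  'g'

n(n+1)/2 = 11·12/2 = 66
Σ LCP = 0 + 0 + 2 + 0 + 0 + 1 + 1 + 0 + 1 + 0 + 1 = 6
distinct = 66 − 6 = 60

60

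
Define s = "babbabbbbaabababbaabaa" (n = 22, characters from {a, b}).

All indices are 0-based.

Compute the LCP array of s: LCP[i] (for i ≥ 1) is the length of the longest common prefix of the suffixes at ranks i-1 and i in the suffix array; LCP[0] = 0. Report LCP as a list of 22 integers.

rank | idx | suffix
   0 |  21 | a
   1 |  20 | aa
   2 |  17 | aabaa
   3 |   9 | aabababbaabaa
   4 |  18 | abaa
   5 |  10 | abababbaabaa
   6 |  12 | ababbaabaa
   7 |  14 | abbaabaa
   8 |   1 | abbabbbbaabababbaabaa
   9 |   4 | abbbbaabababbaabaa
  10 |  19 | baa
  11 |  16 | baabaa
  12 |   8 | baabababbaabaa
  13 |  11 | bababbaabaa
  14 |  13 | babbaabaa
  15 |   0 | babbabbbbaabababbaabaa
  16 |   3 | babbbbaabababbaabaa
  17 |  15 | bbaabaa
  18 |   7 | bbaabababbaabaa
  19 |   2 | bbabbbbaabababbaabaa
  20 |   6 | bbbaabababbaabaa
  21 |   5 | bbbbaabababbaabaa

SA = [21, 20, 17, 9, 18, 10, 12, 14, 1, 4, 19, 16, 8, 11, 13, 0, 3, 15, 7, 2, 6, 5]
[i] adj suffixes → lcp
  [1] 21/20 → 1 ('a')
  [2] 20/17 → 2 ('aa')
  [3] 17/9 → 4 ('aaba')
  [4] 9/18 → 1 ('a')
  [5] 18/10 → 3 ('aba')
  [6] 10/12 → 4 ('abab')
  [7] 12/14 → 2 ('ab')
  [8] 14/1 → 4 ('abba')
  [9] 1/4 → 3 ('abb')
  [10] 4/19 → 0 ('')
  [11] 19/16 → 3 ('baa')
  [12] 16/8 → 5 ('baaba')
  [13] 8/11 → 2 ('ba')
  [14] 11/13 → 3 ('bab')
  [15] 13/0 → 5 ('babba')
  [16] 0/3 → 4 ('babb')
  [17] 3/15 → 1 ('b')
  [18] 15/7 → 6 ('bbaaba')
  [19] 7/2 → 3 ('bba')
  [20] 2/6 → 2 ('bb')
  [21] 6/5 → 3 ('bbb')

[0, 1, 2, 4, 1, 3, 4, 2, 4, 3, 0, 3, 5, 2, 3, 5, 4, 1, 6, 3, 2, 3]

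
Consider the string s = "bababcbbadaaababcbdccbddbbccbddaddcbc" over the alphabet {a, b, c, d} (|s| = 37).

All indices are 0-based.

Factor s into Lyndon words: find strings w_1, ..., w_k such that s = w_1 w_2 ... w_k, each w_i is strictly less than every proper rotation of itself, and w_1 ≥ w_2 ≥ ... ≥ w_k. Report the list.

["b", "ababcbbad", "aaababcbdccbddbbccbddaddcbc"]

emit factor 1: 'b' (i=0, period=1)
emit factor 2: 'ababcbbad' (i=1, period=9)
emit factor 3: 'aaababcbdccbddbbccbddaddcbc' (i=10, period=27)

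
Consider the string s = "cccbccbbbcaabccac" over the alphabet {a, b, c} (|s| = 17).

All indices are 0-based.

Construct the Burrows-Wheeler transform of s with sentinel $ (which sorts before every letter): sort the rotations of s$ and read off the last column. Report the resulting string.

rank  rotation            last
    0  $cccbccbbbcaabccac  c
    1  aabccac$cccbccbbbc  c
    2  abccac$cccbccbbbca  a
    3  ac$cccbccbbbcaabcc  c
    4  bbbcaabccac$cccbcc  c
    5  bbcaabccac$cccbccb  b
    6  bcaabccac$cccbccbb  b
    7  bccac$cccbccbbbcaa  a
    8  bccbbbcaabccac$ccc  c
    9  c$cccbccbbbcaabcca  a
   10  caabccac$cccbccbbb  b
   11  cac$cccbccbbbcaabc  c
   12  cbbbcaabccac$cccbc  c
   13  cbccbbbcaabccac$cc  c
   14  ccac$cccbccbbbcaab  b
   15  ccbbbcaabccac$cccb  b
   16  ccbccbbbcaabccac$c  c
   17  cccbccbbbcaabccac$  $

ccaccbbacabcccbbc$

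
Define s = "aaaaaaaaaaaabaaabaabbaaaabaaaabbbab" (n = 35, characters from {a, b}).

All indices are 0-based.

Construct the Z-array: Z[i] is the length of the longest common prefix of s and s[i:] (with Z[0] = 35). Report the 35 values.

Z[0]=35
i=1: fresh scan; Z[1]=11 extend→box=[1,12)
i=2: min(r-i=10, Z[1]=11)=10; Z[2]=10
i=3: min(r-i=9, Z[2]=10)=9; Z[3]=9
i=4: min(r-i=8, Z[3]=9)=8; Z[4]=8
i=5: min(r-i=7, Z[4]=8)=7; Z[5]=7
i=6: min(r-i=6, Z[5]=7)=6; Z[6]=6
i=7: min(r-i=5, Z[6]=6)=5; Z[7]=5
i=8: min(r-i=4, Z[7]=5)=4; Z[8]=4
i=9: min(r-i=3, Z[8]=4)=3; Z[9]=3
i=10: min(r-i=2, Z[9]=3)=2; Z[10]=2
i=11: min(r-i=1, Z[10]=2)=1; Z[11]=1
i=12: fresh scan; Z[12]=0
i=13: fresh scan; Z[13]=3 extend→box=[13,16)
i=14: min(r-i=2, Z[1]=11)=2; Z[14]=2
i=15: min(r-i=1, Z[2]=10)=1; Z[15]=1
i=16: fresh scan; Z[16]=0
i=17: fresh scan; Z[17]=2 extend→box=[17,19)
i=18: min(r-i=1, Z[1]=11)=1; Z[18]=1
i=19: fresh scan; Z[19]=0
i=20: fresh scan; Z[20]=0
i=21: fresh scan; Z[21]=4 extend→box=[21,25)
i=22: min(r-i=3, Z[1]=11)=3; Z[22]=3
i=23: min(r-i=2, Z[2]=10)=2; Z[23]=2
i=24: min(r-i=1, Z[3]=9)=1; Z[24]=1
i=25: fresh scan; Z[25]=0
i=26: fresh scan; Z[26]=4 extend→box=[26,30)
i=27: min(r-i=3, Z[1]=11)=3; Z[27]=3
i=28: min(r-i=2, Z[2]=10)=2; Z[28]=2
i=29: min(r-i=1, Z[3]=9)=1; Z[29]=1
i=30: fresh scan; Z[30]=0
i=31: fresh scan; Z[31]=0
i=32: fresh scan; Z[32]=0
i=33: fresh scan; Z[33]=1 extend→box=[33,34)
i=34: fresh scan; Z[34]=0

[35, 11, 10, 9, 8, 7, 6, 5, 4, 3, 2, 1, 0, 3, 2, 1, 0, 2, 1, 0, 0, 4, 3, 2, 1, 0, 4, 3, 2, 1, 0, 0, 0, 1, 0]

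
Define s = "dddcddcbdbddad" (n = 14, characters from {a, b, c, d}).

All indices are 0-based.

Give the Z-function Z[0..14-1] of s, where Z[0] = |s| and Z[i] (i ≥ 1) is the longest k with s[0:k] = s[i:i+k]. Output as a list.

[14, 2, 1, 0, 2, 1, 0, 0, 1, 0, 2, 1, 0, 1]

Z[0]=14
i=1: i≥r, start 0; Z[1]=2 scan→box=[1,3)
i=2: min(r-i=1, Z[1]=2)=1; Z[2]=1
i=3: i≥r, start 0; Z[3]=0
i=4: i≥r, start 0; Z[4]=2 scan→box=[4,6)
i=5: min(r-i=1, Z[1]=2)=1; Z[5]=1
i=6: i≥r, start 0; Z[6]=0
i=7: i≥r, start 0; Z[7]=0
i=8: i≥r, start 0; Z[8]=1 scan→box=[8,9)
i=9: i≥r, start 0; Z[9]=0
i=10: i≥r, start 0; Z[10]=2 scan→box=[10,12)
i=11: min(r-i=1, Z[1]=2)=1; Z[11]=1
i=12: i≥r, start 0; Z[12]=0
i=13: i≥r, start 0; Z[13]=1 scan→box=[13,14)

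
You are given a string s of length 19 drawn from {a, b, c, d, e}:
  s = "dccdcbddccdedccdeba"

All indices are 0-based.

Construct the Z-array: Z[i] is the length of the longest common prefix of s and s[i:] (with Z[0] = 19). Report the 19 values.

[19, 0, 0, 2, 0, 0, 1, 4, 0, 0, 1, 0, 4, 0, 0, 1, 0, 0, 0]

Z[0]=19
i=1: i≥r, start 0; Z[1]=0
i=2: i≥r, start 0; Z[2]=0
i=3: i≥r, start 0; Z[3]=2 scan→box=[3,5)
i=4: min(r-i=1, Z[1]=0)=0; Z[4]=0
i=5: i≥r, start 0; Z[5]=0
i=6: i≥r, start 0; Z[6]=1 scan→box=[6,7)
i=7: i≥r, start 0; Z[7]=4 scan→box=[7,11)
i=8: min(r-i=3, Z[1]=0)=0; Z[8]=0
i=9: min(r-i=2, Z[2]=0)=0; Z[9]=0
i=10: min(r-i=1, Z[3]=2)=1; Z[10]=1
i=11: i≥r, start 0; Z[11]=0
i=12: i≥r, start 0; Z[12]=4 scan→box=[12,16)
i=13: min(r-i=3, Z[1]=0)=0; Z[13]=0
i=14: min(r-i=2, Z[2]=0)=0; Z[14]=0
i=15: min(r-i=1, Z[3]=2)=1; Z[15]=1
i=16: i≥r, start 0; Z[16]=0
i=17: i≥r, start 0; Z[17]=0
i=18: i≥r, start 0; Z[18]=0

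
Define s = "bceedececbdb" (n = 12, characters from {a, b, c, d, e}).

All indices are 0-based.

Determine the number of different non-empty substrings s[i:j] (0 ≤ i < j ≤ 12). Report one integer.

rank→(start, suffix):
  0 → (11, 'b')
  1 → (0, 'bceedececbdb')
  2 → (9, 'bdb')
  3 → (8, 'cbdb')
  4 → (6, 'cecbdb')
  5 → (1, 'ceedececbdb')
  6 → (10, 'db')
  7 → (4, 'dececbdb')
  8 → (7, 'ecbdb')
  9 → (5, 'ececbdb')
  10 → (3, 'edececbdb')
  11 → (2, 'eedececbdb')

SA = [11, 0, 9, 8, 6, 1, 10, 4, 7, 5, 3, 2]
rank  pair      lcp
   1  s[11:],s[0:]  1  'b'
   2  s[0:],s[9:]  1  'b'
   3  s[9:],s[8:]  0  ''
   4  s[8:],s[6:]  1  'c'
   5  s[6:],s[1:]  2  'ce'
   6  s[1:],s[10:]  0  ''
   7  s[10:],s[4:]  1  'd'
   8  s[4:],s[7:]  0  ''
   9  s[7:],s[5:]  2  'ec'
  10  s[5:],s[3:]  1  'e'
  11  s[3:],s[2:]  1  'e'

n(n+1)/2 = 12·13/2 = 78
Σ LCP = 0 + 1 + 1 + 0 + 1 + 2 + 0 + 1 + 0 + 2 + 1 + 1 = 10
distinct = 78 − 10 = 68

68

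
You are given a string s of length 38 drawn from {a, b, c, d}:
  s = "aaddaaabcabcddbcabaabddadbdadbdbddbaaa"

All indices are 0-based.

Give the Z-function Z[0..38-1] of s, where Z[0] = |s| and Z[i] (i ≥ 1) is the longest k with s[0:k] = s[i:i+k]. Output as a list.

Z[0]=38
i=1: outside box; Z[1]=1 scan→box=[1,2)
i=2: outside box; Z[2]=0
i=3: outside box; Z[3]=0
i=4: outside box; Z[4]=2 scan→box=[4,6)
i=5: min(r-i=1, Z[1]=1)=1; Z[5]=2 scan→box=[5,7)
i=6: min(r-i=1, Z[1]=1)=1; Z[6]=1
i=7: outside box; Z[7]=0
i=8: outside box; Z[8]=0
i=9: outside box; Z[9]=1 scan→box=[9,10)
i=10: outside box; Z[10]=0
i=11: outside box; Z[11]=0
i=12: outside box; Z[12]=0
i=13: outside box; Z[13]=0
i=14: outside box; Z[14]=0
i=15: outside box; Z[15]=0
i=16: outside box; Z[16]=1 scan→box=[16,17)
i=17: outside box; Z[17]=0
i=18: outside box; Z[18]=2 scan→box=[18,20)
i=19: min(r-i=1, Z[1]=1)=1; Z[19]=1
i=20: outside box; Z[20]=0
i=21: outside box; Z[21]=0
i=22: outside box; Z[22]=0
i=23: outside box; Z[23]=1 scan→box=[23,24)
i=24: outside box; Z[24]=0
i=25: outside box; Z[25]=0
i=26: outside box; Z[26]=0
i=27: outside box; Z[27]=1 scan→box=[27,28)
i=28: outside box; Z[28]=0
i=29: outside box; Z[29]=0
i=30: outside box; Z[30]=0
i=31: outside box; Z[31]=0
i=32: outside box; Z[32]=0
i=33: outside box; Z[33]=0
i=34: outside box; Z[34]=0
i=35: outside box; Z[35]=2 scan→box=[35,37)
i=36: min(r-i=1, Z[1]=1)=1; Z[36]=2 scan→box=[36,38)
i=37: min(r-i=1, Z[1]=1)=1; Z[37]=1

[38, 1, 0, 0, 2, 2, 1, 0, 0, 1, 0, 0, 0, 0, 0, 0, 1, 0, 2, 1, 0, 0, 0, 1, 0, 0, 0, 1, 0, 0, 0, 0, 0, 0, 0, 2, 2, 1]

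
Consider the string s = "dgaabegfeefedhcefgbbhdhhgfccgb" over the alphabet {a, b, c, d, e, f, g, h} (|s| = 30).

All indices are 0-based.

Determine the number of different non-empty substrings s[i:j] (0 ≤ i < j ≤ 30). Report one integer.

438

rank→(start, suffix):
  0 → (2, 'aabegfeefedhcefgbbhdhhgfccgb')
  1 → (3, 'abegfeefedhcefgbbhdhhgfccgb')
  2 → (29, 'b')
  3 → (18, 'bbhdhhgfccgb')
  4 → (4, 'begfeefedhcefgbbhdhhgfccgb')
  5 → (19, 'bhdhhgfccgb')
  6 → (26, 'ccgb')
  7 → (14, 'cefgbbhdhhgfccgb')
  8 → (27, 'cgb')
  9 → (0, 'dgaabegfeefedhcefgbbhdhhgfccgb')
  10 → (12, 'dhcefgbbhdhhgfccgb')
  11 → (21, 'dhhgfccgb')
  12 → (11, 'edhcefgbbhdhhgfccgb')
  13 → (8, 'eefedhcefgbbhdhhgfccgb')
  14 → (9, 'efedhcefgbbhdhhgfccgb')
  15 → (15, 'efgbbhdhhgfccgb')
  16 → (5, 'egfeefedhcefgbbhdhhgfccgb')
  17 → (25, 'fccgb')
  18 → (10, 'fedhcefgbbhdhhgfccgb')
  19 → (7, 'feefedhcefgbbhdhhgfccgb')
  20 → (16, 'fgbbhdhhgfccgb')
  21 → (1, 'gaabegfeefedhcefgbbhdhhgfccgb')
  22 → (28, 'gb')
  23 → (17, 'gbbhdhhgfccgb')
  24 → (24, 'gfccgb')
  25 → (6, 'gfeefedhcefgbbhdhhgfccgb')
  26 → (13, 'hcefgbbhdhhgfccgb')
  27 → (20, 'hdhhgfccgb')
  28 → (23, 'hgfccgb')
  29 → (22, 'hhgfccgb')

SA = [2, 3, 29, 18, 4, 19, 26, 14, 27, 0, 12, 21, 11, 8, 9, 15, 5, 25, 10, 7, 16, 1, 28, 17, 24, 6, 13, 20, 23, 22]
[i] adj suffixes → lcp
  [1] 2/3 → 1 ('a')
  [2] 3/29 → 0 ('')
  [3] 29/18 → 1 ('b')
  [4] 18/4 → 1 ('b')
  [5] 4/19 → 1 ('b')
  [6] 19/26 → 0 ('')
  [7] 26/14 → 1 ('c')
  [8] 14/27 → 1 ('c')
  [9] 27/0 → 0 ('')
  [10] 0/12 → 1 ('d')
  [11] 12/21 → 2 ('dh')
  [12] 21/11 → 0 ('')
  [13] 11/8 → 1 ('e')
  [14] 8/9 → 1 ('e')
  [15] 9/15 → 2 ('ef')
  [16] 15/5 → 1 ('e')
  [17] 5/25 → 0 ('')
  [18] 25/10 → 1 ('f')
  [19] 10/7 → 2 ('fe')
  [20] 7/16 → 1 ('f')
  [21] 16/1 → 0 ('')
  [22] 1/28 → 1 ('g')
  [23] 28/17 → 2 ('gb')
  [24] 17/24 → 1 ('g')
  [25] 24/6 → 2 ('gf')
  [26] 6/13 → 0 ('')
  [27] 13/20 → 1 ('h')
  [28] 20/23 → 1 ('h')
  [29] 23/22 → 1 ('h')

n(n+1)/2 = 30·31/2 = 465
Σ LCP = 0 + 1 + 0 + 1 + 1 + 1 + 0 + 1 + 1 + 0 + 1 + 2 + 0 + 1 + 1 + 2 + 1 + 0 + 1 + 2 + 1 + 0 + 1 + 2 + 1 + 2 + 0 + 1 + 1 + 1 = 27
distinct = 465 − 27 = 438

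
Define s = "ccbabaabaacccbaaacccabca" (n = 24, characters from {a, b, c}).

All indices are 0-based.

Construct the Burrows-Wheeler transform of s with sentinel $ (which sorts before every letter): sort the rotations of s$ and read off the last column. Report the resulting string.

rank  rotation                   last
    0  $ccbabaabaacccbaaacccabca  a
    1  a$ccbabaabaacccbaaacccabc  c
    2  aaacccabca$ccbabaabaacccb  b
    3  aabaacccbaaacccabca$ccbab  b
    4  aacccabca$ccbabaabaacccba  a
    5  aacccbaaacccabca$ccbabaab  b
    6  abaabaacccbaaacccabca$ccb  b
    7  abaacccbaaacccabca$ccbaba  a
    8  abca$ccbabaabaacccbaaaccc  c
    9  acccabca$ccbabaabaacccbaa  a
   10  acccbaaacccabca$ccbabaaba  a
   11  baaacccabca$ccbabaabaaccc  c
   12  baabaacccbaaacccabca$ccba  a
   13  baacccbaaacccabca$ccbabaa  a
   14  babaabaacccbaaacccabca$cc  c
   15  bca$ccbabaabaacccbaaaccca  a
   16  ca$ccbabaabaacccbaaacccab  b
   17  cabca$ccbabaabaacccbaaacc  c
   18  cbaaacccabca$ccbabaabaacc  c
   19  cbabaabaacccbaaacccabca$c  c
   20  ccabca$ccbabaabaacccbaaac  c
   21  ccbaaacccabca$ccbabaabaac  c
   22  ccbabaabaacccbaaacccabca$  $
   23  cccabca$ccbabaabaacccbaaa  a
   24  cccbaaacccabca$ccbabaabaa  a

acbbabbacaacaacabccccc$aa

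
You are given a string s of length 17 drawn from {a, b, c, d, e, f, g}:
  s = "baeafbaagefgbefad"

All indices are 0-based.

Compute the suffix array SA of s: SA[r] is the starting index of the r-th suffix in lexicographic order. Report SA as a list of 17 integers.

rank | idx | suffix
   0 |   6 | aagefgbefad
   1 |  15 | ad
   2 |   1 | aeafbaagefgbefad
   3 |   3 | afbaagefgbefad
   4 |   7 | agefgbefad
   5 |   5 | baagefgbefad
   6 |   0 | baeafbaagefgbefad
   7 |  12 | befad
   8 |  16 | d
   9 |   2 | eafbaagefgbefad
  10 |  13 | efad
  11 |   9 | efgbefad
  12 |  14 | fad
  13 |   4 | fbaagefgbefad
  14 |  10 | fgbefad
  15 |  11 | gbefad
  16 |   8 | gefgbefad

[6, 15, 1, 3, 7, 5, 0, 12, 16, 2, 13, 9, 14, 4, 10, 11, 8]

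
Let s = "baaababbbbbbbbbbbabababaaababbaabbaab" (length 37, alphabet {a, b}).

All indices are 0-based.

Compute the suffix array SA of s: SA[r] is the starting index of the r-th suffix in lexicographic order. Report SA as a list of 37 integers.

rank | idx | suffix
   0 |  23 | aaababbaabbaab
   1 |   1 | aaababbbbbbbbbbbabababaaababbaabbaab
   2 |  34 | aab
   3 |  24 | aababbaabbaab
   4 |   2 | aababbbbbbbbbbbabababaaababbaabbaab
   5 |  30 | aabbaab
   6 |  35 | ab
   7 |  21 | abaaababbaabbaab
   8 |  19 | ababaaababbaabbaab
   9 |  17 | abababaaababbaabbaab
  10 |  25 | ababbaabbaab
  11 |   3 | ababbbbbbbbbbbabababaaababbaabbaab
  12 |  31 | abbaab
  13 |  27 | abbaabbaab
  14 |   5 | abbbbbbbbbbbabababaaababbaabbaab
  15 |  36 | b
  16 |  22 | baaababbaabbaab
  17 |   0 | baaababbbbbbbbbbbabababaaababbaabbaab
  18 |  33 | baab
  19 |  29 | baabbaab
  20 |  20 | babaaababbaabbaab
  21 |  18 | bababaaababbaabbaab
  22 |  16 | babababaaababbaabbaab
  23 |  26 | babbaabbaab
  24 |   4 | babbbbbbbbbbbabababaaababbaabbaab
  25 |  32 | bbaab
  26 |  28 | bbaabbaab
  27 |  15 | bbabababaaababbaabbaab
  28 |  14 | bbbabababaaababbaabbaab
  29 |  13 | bbbbabababaaababbaabbaab
  30 |  12 | bbbbbabababaaababbaabbaab
  31 |  11 | bbbbbbabababaaababbaabbaab
  32 |  10 | bbbbbbbabababaaababbaabbaab
  33 |   9 | bbbbbbbbabababaaababbaabbaab
  34 |   8 | bbbbbbbbbabababaaababbaabbaab
  35 |   7 | bbbbbbbbbbabababaaababbaabbaab
  36 |   6 | bbbbbbbbbbbabababaaababbaabbaab

[23, 1, 34, 24, 2, 30, 35, 21, 19, 17, 25, 3, 31, 27, 5, 36, 22, 0, 33, 29, 20, 18, 16, 26, 4, 32, 28, 15, 14, 13, 12, 11, 10, 9, 8, 7, 6]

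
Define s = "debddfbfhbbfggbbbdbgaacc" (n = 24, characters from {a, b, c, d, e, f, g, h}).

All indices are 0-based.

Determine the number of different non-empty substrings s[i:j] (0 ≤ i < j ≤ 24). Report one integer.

rank→(start, suffix):
  0 → (20, 'aacc')
  1 → (21, 'acc')
  2 → (14, 'bbbdbgaacc')
  3 → (15, 'bbdbgaacc')
  4 → (9, 'bbfggbbbdbgaacc')
  5 → (16, 'bdbgaacc')
  6 → (2, 'bddfbfhbbfggbbbdbgaacc')
  7 → (10, 'bfggbbbdbgaacc')
  8 → (6, 'bfhbbfggbbbdbgaacc')
  9 → (18, 'bgaacc')
  10 → (23, 'c')
  11 → (22, 'cc')
  12 → (17, 'dbgaacc')
  13 → (3, 'ddfbfhbbfggbbbdbgaacc')
  14 → (0, 'debddfbfhbbfggbbbdbgaacc')
  15 → (4, 'dfbfhbbfggbbbdbgaacc')
  16 → (1, 'ebddfbfhbbfggbbbdbgaacc')
  17 → (5, 'fbfhbbfggbbbdbgaacc')
  18 → (11, 'fggbbbdbgaacc')
  19 → (7, 'fhbbfggbbbdbgaacc')
  20 → (19, 'gaacc')
  21 → (13, 'gbbbdbgaacc')
  22 → (12, 'ggbbbdbgaacc')
  23 → (8, 'hbbfggbbbdbgaacc')

SA = [20, 21, 14, 15, 9, 16, 2, 10, 6, 18, 23, 22, 17, 3, 0, 4, 1, 5, 11, 7, 19, 13, 12, 8]
rank  pair      lcp
   1  s[20:],s[21:]  1  'a'
   2  s[21:],s[14:]  0  ''
   3  s[14:],s[15:]  2  'bb'
   4  s[15:],s[9:]  2  'bb'
   5  s[9:],s[16:]  1  'b'
   6  s[16:],s[2:]  2  'bd'
   7  s[2:],s[10:]  1  'b'
   8  s[10:],s[6:]  2  'bf'
   9  s[6:],s[18:]  1  'b'
  10  s[18:],s[23:]  0  ''
  11  s[23:],s[22:]  1  'c'
  12  s[22:],s[17:]  0  ''
  13  s[17:],s[3:]  1  'd'
  14  s[3:],s[0:]  1  'd'
  15  s[0:],s[4:]  1  'd'
  16  s[4:],s[1:]  0  ''
  17  s[1:],s[5:]  0  ''
  18  s[5:],s[11:]  1  'f'
  19  s[11:],s[7:]  1  'f'
  20  s[7:],s[19:]  0  ''
  21  s[19:],s[13:]  1  'g'
  22  s[13:],s[12:]  1  'g'
  23  s[12:],s[8:]  0  ''

n(n+1)/2 = 24·25/2 = 300
Σ LCP = 0 + 1 + 0 + 2 + 2 + 1 + 2 + 1 + 2 + 1 + 0 + 1 + 0 + 1 + 1 + 1 + 0 + 0 + 1 + 1 + 0 + 1 + 1 + 0 = 20
distinct = 300 − 20 = 280

280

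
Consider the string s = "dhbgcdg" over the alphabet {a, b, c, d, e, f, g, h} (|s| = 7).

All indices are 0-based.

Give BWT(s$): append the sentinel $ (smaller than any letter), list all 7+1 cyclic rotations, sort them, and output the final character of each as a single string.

ghgc$dbd

rank  rotation  last
    0  $dhbgcdg  g
    1  bgcdg$dh  h
    2  cdg$dhbg  g
    3  dg$dhbgc  c
    4  dhbgcdg$  $
    5  g$dhbgcd  d
    6  gcdg$dhb  b
    7  hbgcdg$d  d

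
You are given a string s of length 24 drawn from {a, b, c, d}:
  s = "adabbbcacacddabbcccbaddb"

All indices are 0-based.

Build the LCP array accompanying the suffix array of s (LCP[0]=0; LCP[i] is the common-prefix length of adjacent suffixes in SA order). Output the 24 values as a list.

[0, 3, 1, 2, 1, 2, 0, 1, 1, 2, 3, 1, 2, 0, 3, 1, 1, 2, 1, 0, 4, 1, 1, 2]

rank→(start, suffix):
  0 → (2, 'abbbcacacddabbcccbaddb')
  1 → (13, 'abbcccbaddb')
  2 → (7, 'acacddabbcccbaddb')
  3 → (9, 'acddabbcccbaddb')
  4 → (0, 'adabbbcacacddabbcccbaddb')
  5 → (20, 'addb')
  6 → (23, 'b')
  7 → (19, 'baddb')
  8 → (3, 'bbbcacacddabbcccbaddb')
  9 → (4, 'bbcacacddabbcccbaddb')
  10 → (14, 'bbcccbaddb')
  11 → (5, 'bcacacddabbcccbaddb')
  12 → (15, 'bcccbaddb')
  13 → (6, 'cacacddabbcccbaddb')
  14 → (8, 'cacddabbcccbaddb')
  15 → (18, 'cbaddb')
  16 → (17, 'ccbaddb')
  17 → (16, 'cccbaddb')
  18 → (10, 'cddabbcccbaddb')
  19 → (1, 'dabbbcacacddabbcccbaddb')
  20 → (12, 'dabbcccbaddb')
  21 → (22, 'db')
  22 → (11, 'ddabbcccbaddb')
  23 → (21, 'ddb')

SA = [2, 13, 7, 9, 0, 20, 23, 19, 3, 4, 14, 5, 15, 6, 8, 18, 17, 16, 10, 1, 12, 22, 11, 21]
i: (SA[i-1],SA[i]) lcp shared
  1: (2,13) 3 'abb'
  2: (13,7) 1 'a'
  3: (7,9) 2 'ac'
  4: (9,0) 1 'a'
  5: (0,20) 2 'ad'
  6: (20,23) 0 ''
  7: (23,19) 1 'b'
  8: (19,3) 1 'b'
  9: (3,4) 2 'bb'
  10: (4,14) 3 'bbc'
  11: (14,5) 1 'b'
  12: (5,15) 2 'bc'
  13: (15,6) 0 ''
  14: (6,8) 3 'cac'
  15: (8,18) 1 'c'
  16: (18,17) 1 'c'
  17: (17,16) 2 'cc'
  18: (16,10) 1 'c'
  19: (10,1) 0 ''
  20: (1,12) 4 'dabb'
  21: (12,22) 1 'd'
  22: (22,11) 1 'd'
  23: (11,21) 2 'dd'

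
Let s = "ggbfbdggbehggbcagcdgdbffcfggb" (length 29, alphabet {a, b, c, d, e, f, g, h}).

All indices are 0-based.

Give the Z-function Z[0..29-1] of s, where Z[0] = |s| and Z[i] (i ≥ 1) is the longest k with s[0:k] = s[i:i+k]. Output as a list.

Z[0]=29
i=1: fresh scan; Z[1]=1 extend→box=[1,2)
i=2: fresh scan; Z[2]=0
i=3: fresh scan; Z[3]=0
i=4: fresh scan; Z[4]=0
i=5: fresh scan; Z[5]=0
i=6: fresh scan; Z[6]=3 extend→box=[6,9)
i=7: min(r-i=2, Z[1]=1)=1; Z[7]=1
i=8: min(r-i=1, Z[2]=0)=0; Z[8]=0
i=9: fresh scan; Z[9]=0
i=10: fresh scan; Z[10]=0
i=11: fresh scan; Z[11]=3 extend→box=[11,14)
i=12: min(r-i=2, Z[1]=1)=1; Z[12]=1
i=13: min(r-i=1, Z[2]=0)=0; Z[13]=0
i=14: fresh scan; Z[14]=0
i=15: fresh scan; Z[15]=0
i=16: fresh scan; Z[16]=1 extend→box=[16,17)
i=17: fresh scan; Z[17]=0
i=18: fresh scan; Z[18]=0
i=19: fresh scan; Z[19]=1 extend→box=[19,20)
i=20: fresh scan; Z[20]=0
i=21: fresh scan; Z[21]=0
i=22: fresh scan; Z[22]=0
i=23: fresh scan; Z[23]=0
i=24: fresh scan; Z[24]=0
i=25: fresh scan; Z[25]=0
i=26: fresh scan; Z[26]=3 extend→box=[26,29)
i=27: min(r-i=2, Z[1]=1)=1; Z[27]=1
i=28: min(r-i=1, Z[2]=0)=0; Z[28]=0

[29, 1, 0, 0, 0, 0, 3, 1, 0, 0, 0, 3, 1, 0, 0, 0, 1, 0, 0, 1, 0, 0, 0, 0, 0, 0, 3, 1, 0]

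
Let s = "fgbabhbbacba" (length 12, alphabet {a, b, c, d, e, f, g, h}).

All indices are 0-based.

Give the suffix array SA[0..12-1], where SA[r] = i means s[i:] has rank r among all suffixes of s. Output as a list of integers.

[11, 3, 8, 10, 2, 7, 6, 4, 9, 0, 1, 5]

rank→(start, suffix):
  0 → (11, 'a')
  1 → (3, 'abhbbacba')
  2 → (8, 'acba')
  3 → (10, 'ba')
  4 → (2, 'babhbbacba')
  5 → (7, 'bacba')
  6 → (6, 'bbacba')
  7 → (4, 'bhbbacba')
  8 → (9, 'cba')
  9 → (0, 'fgbabhbbacba')
  10 → (1, 'gbabhbbacba')
  11 → (5, 'hbbacba')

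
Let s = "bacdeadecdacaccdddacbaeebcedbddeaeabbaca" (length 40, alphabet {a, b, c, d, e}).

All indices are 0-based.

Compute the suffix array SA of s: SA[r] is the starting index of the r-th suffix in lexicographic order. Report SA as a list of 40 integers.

sorted suffixes:
  #0 SA[0]=39  'a'
  #1 SA[1]=34  'abbaca'
  #2 SA[2]=37  'aca'
  #3 SA[3]=10  'acaccdddacbaeebcedbddeaeabbaca'
  #4 SA[4]=18  'acbaeebcedbddeaeabbaca'
  #5 SA[5]=12  'accdddacbaeebcedbddeaeabbaca'
  #6 SA[6]=1  'acdeadecdacaccdddacbaeebcedbddeaeabbaca'
  #7 SA[7]=5  'adecdacaccdddacbaeebcedbddeaeabbaca'
  #8 SA[8]=32  'aeabbaca'
  #9 SA[9]=21  'aeebcedbddeaeabbaca'
  #10 SA[10]=36  'baca'
  #11 SA[11]=0  'bacdeadecdacaccdddacbaeebcedbddeaeabbaca'
  #12 SA[12]=20  'baeebcedbddeaeabbaca'
  #13 SA[13]=35  'bbaca'
  #14 SA[14]=24  'bcedbddeaeabbaca'
  #15 SA[15]=28  'bddeaeabbaca'
  #16 SA[16]=38  'ca'
  #17 SA[17]=11  'caccdddacbaeebcedbddeaeabbaca'
  #18 SA[18]=19  'cbaeebcedbddeaeabbaca'
  #19 SA[19]=13  'ccdddacbaeebcedbddeaeabbaca'
  #20 SA[20]=8  'cdacaccdddacbaeebcedbddeaeabbaca'
  #21 SA[21]=14  'cdddacbaeebcedbddeaeabbaca'
  #22 SA[22]=2  'cdeadecdacaccdddacbaeebcedbddeaeabbaca'
  #23 SA[23]=25  'cedbddeaeabbaca'
  #24 SA[24]=9  'dacaccdddacbaeebcedbddeaeabbaca'
  #25 SA[25]=17  'dacbaeebcedbddeaeabbaca'
  #26 SA[26]=27  'dbddeaeabbaca'
  #27 SA[27]=16  'ddacbaeebcedbddeaeabbaca'
  #28 SA[28]=15  'dddacbaeebcedbddeaeabbaca'
  #29 SA[29]=29  'ddeaeabbaca'
  #30 SA[30]=3  'deadecdacaccdddacbaeebcedbddeaeabbaca'
  #31 SA[31]=30  'deaeabbaca'
  #32 SA[32]=6  'decdacaccdddacbaeebcedbddeaeabbaca'
  #33 SA[33]=33  'eabbaca'
  #34 SA[34]=4  'eadecdacaccdddacbaeebcedbddeaeabbaca'
  #35 SA[35]=31  'eaeabbaca'
  #36 SA[36]=23  'ebcedbddeaeabbaca'
  #37 SA[37]=7  'ecdacaccdddacbaeebcedbddeaeabbaca'
  #38 SA[38]=26  'edbddeaeabbaca'
  #39 SA[39]=22  'eebcedbddeaeabbaca'

[39, 34, 37, 10, 18, 12, 1, 5, 32, 21, 36, 0, 20, 35, 24, 28, 38, 11, 19, 13, 8, 14, 2, 25, 9, 17, 27, 16, 15, 29, 3, 30, 6, 33, 4, 31, 23, 7, 26, 22]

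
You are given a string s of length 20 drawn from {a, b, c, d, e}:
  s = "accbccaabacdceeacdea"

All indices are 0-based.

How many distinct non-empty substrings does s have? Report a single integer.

rank | idx | suffix
   0 |  19 | a
   1 |   6 | aabacdceeacdea
   2 |   7 | abacdceeacdea
   3 |   0 | accbccaabacdceeacdea
   4 |   9 | acdceeacdea
   5 |  15 | acdea
   6 |   8 | bacdceeacdea
   7 |   3 | bccaabacdceeacdea
   8 |   5 | caabacdceeacdea
   9 |   2 | cbccaabacdceeacdea
  10 |   4 | ccaabacdceeacdea
  11 |   1 | ccbccaabacdceeacdea
  12 |  10 | cdceeacdea
  13 |  16 | cdea
  14 |  12 | ceeacdea
  15 |  11 | dceeacdea
  16 |  17 | dea
  17 |  18 | ea
  18 |  14 | eacdea
  19 |  13 | eeacdea

SA = [19, 6, 7, 0, 9, 15, 8, 3, 5, 2, 4, 1, 10, 16, 12, 11, 17, 18, 14, 13]
[i] adj suffixes → lcp
  [1] 19/6 → 1 ('a')
  [2] 6/7 → 1 ('a')
  [3] 7/0 → 1 ('a')
  [4] 0/9 → 2 ('ac')
  [5] 9/15 → 3 ('acd')
  [6] 15/8 → 0 ('')
  [7] 8/3 → 1 ('b')
  [8] 3/5 → 0 ('')
  [9] 5/2 → 1 ('c')
  [10] 2/4 → 1 ('c')
  [11] 4/1 → 2 ('cc')
  [12] 1/10 → 1 ('c')
  [13] 10/16 → 2 ('cd')
  [14] 16/12 → 1 ('c')
  [15] 12/11 → 0 ('')
  [16] 11/17 → 1 ('d')
  [17] 17/18 → 0 ('')
  [18] 18/14 → 2 ('ea')
  [19] 14/13 → 1 ('e')

n(n+1)/2 = 20·21/2 = 210
Σ LCP = 0 + 1 + 1 + 1 + 2 + 3 + 0 + 1 + 0 + 1 + 1 + 2 + 1 + 2 + 1 + 0 + 1 + 0 + 2 + 1 = 21
distinct = 210 − 21 = 189

189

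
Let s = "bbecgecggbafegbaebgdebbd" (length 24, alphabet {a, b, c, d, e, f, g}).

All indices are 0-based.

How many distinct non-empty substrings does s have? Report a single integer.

sorted suffixes:
  #0 SA[0]=15  'aebgdebbd'
  #1 SA[1]=10  'afegbaebgdebbd'
  #2 SA[2]=14  'baebgdebbd'
  #3 SA[3]=9  'bafegbaebgdebbd'
  #4 SA[4]=21  'bbd'
  #5 SA[5]=0  'bbecgecggbafegbaebgdebbd'
  #6 SA[6]=22  'bd'
  #7 SA[7]=1  'becgecggbafegbaebgdebbd'
  #8 SA[8]=17  'bgdebbd'
  #9 SA[9]=3  'cgecggbafegbaebgdebbd'
  #10 SA[10]=6  'cggbafegbaebgdebbd'
  #11 SA[11]=23  'd'
  #12 SA[12]=19  'debbd'
  #13 SA[13]=20  'ebbd'
  #14 SA[14]=16  'ebgdebbd'
  #15 SA[15]=2  'ecgecggbafegbaebgdebbd'
  #16 SA[16]=5  'ecggbafegbaebgdebbd'
  #17 SA[17]=12  'egbaebgdebbd'
  #18 SA[18]=11  'fegbaebgdebbd'
  #19 SA[19]=13  'gbaebgdebbd'
  #20 SA[20]=8  'gbafegbaebgdebbd'
  #21 SA[21]=18  'gdebbd'
  #22 SA[22]=4  'gecggbafegbaebgdebbd'
  #23 SA[23]=7  'ggbafegbaebgdebbd'

SA = [15, 10, 14, 9, 21, 0, 22, 1, 17, 3, 6, 23, 19, 20, 16, 2, 5, 12, 11, 13, 8, 18, 4, 7]
rank  pair      lcp
   1  s[15:],s[10:]  1  'a'
   2  s[10:],s[14:]  0  ''
   3  s[14:],s[9:]  2  'ba'
   4  s[9:],s[21:]  1  'b'
   5  s[21:],s[0:]  2  'bb'
   6  s[0:],s[22:]  1  'b'
   7  s[22:],s[1:]  1  'b'
   8  s[1:],s[17:]  1  'b'
   9  s[17:],s[3:]  0  ''
  10  s[3:],s[6:]  2  'cg'
  11  s[6:],s[23:]  0  ''
  12  s[23:],s[19:]  1  'd'
  13  s[19:],s[20:]  0  ''
  14  s[20:],s[16:]  2  'eb'
  15  s[16:],s[2:]  1  'e'
  16  s[2:],s[5:]  3  'ecg'
  17  s[5:],s[12:]  1  'e'
  18  s[12:],s[11:]  0  ''
  19  s[11:],s[13:]  0  ''
  20  s[13:],s[8:]  3  'gba'
  21  s[8:],s[18:]  1  'g'
  22  s[18:],s[4:]  1  'g'
  23  s[4:],s[7:]  1  'g'

n(n+1)/2 = 24·25/2 = 300
Σ LCP = 0 + 1 + 0 + 2 + 1 + 2 + 1 + 1 + 1 + 0 + 2 + 0 + 1 + 0 + 2 + 1 + 3 + 1 + 0 + 0 + 3 + 1 + 1 + 1 = 25
distinct = 300 − 25 = 275

275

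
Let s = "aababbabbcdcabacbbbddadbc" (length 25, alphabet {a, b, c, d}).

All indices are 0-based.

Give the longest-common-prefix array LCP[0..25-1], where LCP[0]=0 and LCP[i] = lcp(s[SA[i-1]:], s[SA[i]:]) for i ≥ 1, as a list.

[0, 1, 3, 2, 3, 1, 1, 0, 4, 2, 1, 2, 2, 2, 1, 2, 1, 0, 1, 1, 1, 0, 1, 1, 1]

rank→(start, suffix):
  0 → (0, 'aababbabbcdcabacbbbddadbc')
  1 → (1, 'ababbabbcdcabacbbbddadbc')
  2 → (12, 'abacbbbddadbc')
  3 → (3, 'abbabbcdcabacbbbddadbc')
  4 → (6, 'abbcdcabacbbbddadbc')
  5 → (14, 'acbbbddadbc')
  6 → (21, 'adbc')
  7 → (2, 'babbabbcdcabacbbbddadbc')
  8 → (5, 'babbcdcabacbbbddadbc')
  9 → (13, 'bacbbbddadbc')
  10 → (4, 'bbabbcdcabacbbbddadbc')
  11 → (16, 'bbbddadbc')
  12 → (7, 'bbcdcabacbbbddadbc')
  13 → (17, 'bbddadbc')
  14 → (23, 'bc')
  15 → (8, 'bcdcabacbbbddadbc')
  16 → (18, 'bddadbc')
  17 → (24, 'c')
  18 → (11, 'cabacbbbddadbc')
  19 → (15, 'cbbbddadbc')
  20 → (9, 'cdcabacbbbddadbc')
  21 → (20, 'dadbc')
  22 → (22, 'dbc')
  23 → (10, 'dcabacbbbddadbc')
  24 → (19, 'ddadbc')

SA = [0, 1, 12, 3, 6, 14, 21, 2, 5, 13, 4, 16, 7, 17, 23, 8, 18, 24, 11, 15, 9, 20, 22, 10, 19]
i: (SA[i-1],SA[i]) lcp shared
  1: (0,1) 1 'a'
  2: (1,12) 3 'aba'
  3: (12,3) 2 'ab'
  4: (3,6) 3 'abb'
  5: (6,14) 1 'a'
  6: (14,21) 1 'a'
  7: (21,2) 0 ''
  8: (2,5) 4 'babb'
  9: (5,13) 2 'ba'
  10: (13,4) 1 'b'
  11: (4,16) 2 'bb'
  12: (16,7) 2 'bb'
  13: (7,17) 2 'bb'
  14: (17,23) 1 'b'
  15: (23,8) 2 'bc'
  16: (8,18) 1 'b'
  17: (18,24) 0 ''
  18: (24,11) 1 'c'
  19: (11,15) 1 'c'
  20: (15,9) 1 'c'
  21: (9,20) 0 ''
  22: (20,22) 1 'd'
  23: (22,10) 1 'd'
  24: (10,19) 1 'd'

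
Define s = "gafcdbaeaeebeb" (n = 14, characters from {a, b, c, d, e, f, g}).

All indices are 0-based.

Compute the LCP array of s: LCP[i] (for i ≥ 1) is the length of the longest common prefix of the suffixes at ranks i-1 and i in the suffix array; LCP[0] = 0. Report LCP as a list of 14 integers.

[0, 2, 1, 0, 1, 1, 0, 0, 0, 1, 2, 1, 0, 0]

sorted suffixes:
  #0 SA[0]=6  'aeaeebeb'
  #1 SA[1]=8  'aeebeb'
  #2 SA[2]=1  'afcdbaeaeebeb'
  #3 SA[3]=13  'b'
  #4 SA[4]=5  'baeaeebeb'
  #5 SA[5]=11  'beb'
  #6 SA[6]=3  'cdbaeaeebeb'
  #7 SA[7]=4  'dbaeaeebeb'
  #8 SA[8]=7  'eaeebeb'
  #9 SA[9]=12  'eb'
  #10 SA[10]=10  'ebeb'
  #11 SA[11]=9  'eebeb'
  #12 SA[12]=2  'fcdbaeaeebeb'
  #13 SA[13]=0  'gafcdbaeaeebeb'

SA = [6, 8, 1, 13, 5, 11, 3, 4, 7, 12, 10, 9, 2, 0]
i: (SA[i-1],SA[i]) lcp shared
  1: (6,8) 2 'ae'
  2: (8,1) 1 'a'
  3: (1,13) 0 ''
  4: (13,5) 1 'b'
  5: (5,11) 1 'b'
  6: (11,3) 0 ''
  7: (3,4) 0 ''
  8: (4,7) 0 ''
  9: (7,12) 1 'e'
  10: (12,10) 2 'eb'
  11: (10,9) 1 'e'
  12: (9,2) 0 ''
  13: (2,0) 0 ''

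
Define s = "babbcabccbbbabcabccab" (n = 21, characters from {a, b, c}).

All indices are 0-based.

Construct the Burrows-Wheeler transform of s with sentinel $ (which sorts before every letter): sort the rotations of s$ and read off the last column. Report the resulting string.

rank  rotation                last
    0  $babbcabccbbbabcabccab  b
    1  ab$babbcabccbbbabcabcc  c
    2  abbcabccbbbabcabccab$b  b
    3  abcabccab$babbcabccbbb  b
    4  abccab$babbcabccbbbabc  c
    5  abccbbbabcabccab$babbc  c
    6  b$babbcabccbbbabcabcca  a
    7  babbcabccbbbabcabccab$  $
    8  babcabccab$babbcabccbb  b
    9  bbabcabccab$babbcabccb  b
   10  bbbabcabccab$babbcabcc  c
   11  bbcabccbbbabcabccab$ba  a
   12  bcabccab$babbcabccbbba  a
   13  bcabccbbbabcabccab$bab  b
   14  bccab$babbcabccbbbabca  a
   15  bccbbbabcabccab$babbca  a
   16  cab$babbcabccbbbabcabc  c
   17  cabccab$babbcabccbbbab  b
   18  cabccbbbabcabccab$babb  b
   19  cbbbabcabccab$babbcabc  c
   20  ccab$babbcabccbbbabcab  b
   21  ccbbbabcabccab$babbcab  b

bcbbcca$bbcaabaacbbcbb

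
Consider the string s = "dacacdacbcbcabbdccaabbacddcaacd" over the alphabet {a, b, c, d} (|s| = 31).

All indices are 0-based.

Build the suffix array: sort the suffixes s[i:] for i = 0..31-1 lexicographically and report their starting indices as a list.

rank→(start, suffix):
  0 → (18, 'aabbacddcaacd')
  1 → (27, 'aacd')
  2 → (19, 'abbacddcaacd')
  3 → (12, 'abbdccaabbacddcaacd')
  4 → (1, 'acacdacbcbcabbdccaabbacddcaacd')
  5 → (6, 'acbcbcabbdccaabbacddcaacd')
  6 → (28, 'acd')
  7 → (3, 'acdacbcbcabbdccaabbacddcaacd')
  8 → (22, 'acddcaacd')
  9 → (21, 'bacddcaacd')
  10 → (20, 'bbacddcaacd')
  11 → (13, 'bbdccaabbacddcaacd')
  12 → (10, 'bcabbdccaabbacddcaacd')
  13 → (8, 'bcbcabbdccaabbacddcaacd')
  14 → (14, 'bdccaabbacddcaacd')
  15 → (17, 'caabbacddcaacd')
  16 → (26, 'caacd')
  17 → (11, 'cabbdccaabbacddcaacd')
  18 → (2, 'cacdacbcbcabbdccaabbacddcaacd')
  19 → (9, 'cbcabbdccaabbacddcaacd')
  20 → (7, 'cbcbcabbdccaabbacddcaacd')
  21 → (16, 'ccaabbacddcaacd')
  22 → (29, 'cd')
  23 → (4, 'cdacbcbcabbdccaabbacddcaacd')
  24 → (23, 'cddcaacd')
  25 → (30, 'd')
  26 → (0, 'dacacdacbcbcabbdccaabbacddcaacd')
  27 → (5, 'dacbcbcabbdccaabbacddcaacd')
  28 → (25, 'dcaacd')
  29 → (15, 'dccaabbacddcaacd')
  30 → (24, 'ddcaacd')

[18, 27, 19, 12, 1, 6, 28, 3, 22, 21, 20, 13, 10, 8, 14, 17, 26, 11, 2, 9, 7, 16, 29, 4, 23, 30, 0, 5, 25, 15, 24]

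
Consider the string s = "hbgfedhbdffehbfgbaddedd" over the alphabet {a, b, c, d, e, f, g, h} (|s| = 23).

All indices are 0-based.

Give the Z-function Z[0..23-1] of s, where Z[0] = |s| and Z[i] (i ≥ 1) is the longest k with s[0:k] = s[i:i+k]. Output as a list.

[23, 0, 0, 0, 0, 0, 2, 0, 0, 0, 0, 0, 2, 0, 0, 0, 0, 0, 0, 0, 0, 0, 0]

Z[0]=23
i=1: i≥r, start 0; Z[1]=0
i=2: i≥r, start 0; Z[2]=0
i=3: i≥r, start 0; Z[3]=0
i=4: i≥r, start 0; Z[4]=0
i=5: i≥r, start 0; Z[5]=0
i=6: i≥r, start 0; Z[6]=2 scan→box=[6,8)
i=7: min(r-i=1, Z[1]=0)=0; Z[7]=0
i=8: i≥r, start 0; Z[8]=0
i=9: i≥r, start 0; Z[9]=0
i=10: i≥r, start 0; Z[10]=0
i=11: i≥r, start 0; Z[11]=0
i=12: i≥r, start 0; Z[12]=2 scan→box=[12,14)
i=13: min(r-i=1, Z[1]=0)=0; Z[13]=0
i=14: i≥r, start 0; Z[14]=0
i=15: i≥r, start 0; Z[15]=0
i=16: i≥r, start 0; Z[16]=0
i=17: i≥r, start 0; Z[17]=0
i=18: i≥r, start 0; Z[18]=0
i=19: i≥r, start 0; Z[19]=0
i=20: i≥r, start 0; Z[20]=0
i=21: i≥r, start 0; Z[21]=0
i=22: i≥r, start 0; Z[22]=0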